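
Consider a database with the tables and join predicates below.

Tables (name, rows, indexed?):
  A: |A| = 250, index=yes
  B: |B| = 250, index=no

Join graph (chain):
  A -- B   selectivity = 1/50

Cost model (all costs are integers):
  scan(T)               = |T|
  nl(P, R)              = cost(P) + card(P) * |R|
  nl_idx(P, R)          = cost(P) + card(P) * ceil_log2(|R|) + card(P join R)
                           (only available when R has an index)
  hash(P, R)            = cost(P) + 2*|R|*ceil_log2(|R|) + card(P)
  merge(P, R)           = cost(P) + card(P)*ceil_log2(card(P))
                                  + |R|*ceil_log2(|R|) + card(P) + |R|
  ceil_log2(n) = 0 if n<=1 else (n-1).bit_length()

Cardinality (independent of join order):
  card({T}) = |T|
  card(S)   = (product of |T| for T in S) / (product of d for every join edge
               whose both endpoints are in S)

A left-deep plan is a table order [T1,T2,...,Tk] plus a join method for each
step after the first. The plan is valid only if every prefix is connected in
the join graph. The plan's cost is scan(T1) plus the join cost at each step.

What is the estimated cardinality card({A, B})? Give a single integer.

Tables in S: A(250), B(250)
Edges inside S: A-B(d=50)
numerator = 250 * 250 = 62500
denominator = 50 = 50
card(S) = 62500 / 50 = 1250

1250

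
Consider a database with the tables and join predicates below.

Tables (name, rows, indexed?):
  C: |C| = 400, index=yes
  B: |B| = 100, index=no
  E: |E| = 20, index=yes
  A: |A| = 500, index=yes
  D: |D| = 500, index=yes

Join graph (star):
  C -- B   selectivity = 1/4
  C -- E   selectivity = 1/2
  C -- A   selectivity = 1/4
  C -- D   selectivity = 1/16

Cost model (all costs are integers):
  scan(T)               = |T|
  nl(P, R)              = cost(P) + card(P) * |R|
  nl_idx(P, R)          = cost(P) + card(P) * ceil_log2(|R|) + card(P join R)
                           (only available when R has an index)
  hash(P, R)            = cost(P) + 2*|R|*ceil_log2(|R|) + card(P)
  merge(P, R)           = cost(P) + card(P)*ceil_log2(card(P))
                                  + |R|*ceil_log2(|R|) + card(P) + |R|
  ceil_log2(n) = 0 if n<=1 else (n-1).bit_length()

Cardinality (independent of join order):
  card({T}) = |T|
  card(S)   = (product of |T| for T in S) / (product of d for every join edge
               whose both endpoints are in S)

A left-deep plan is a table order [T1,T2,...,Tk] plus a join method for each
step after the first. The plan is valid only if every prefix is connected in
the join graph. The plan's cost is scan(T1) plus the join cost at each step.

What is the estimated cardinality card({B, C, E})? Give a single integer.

Tables in S: B(100), C(400), E(20)
Edges inside S: C-B(d=4), C-E(d=2)
numerator = 100 * 400 * 20 = 800000
denominator = 4 * 2 = 8
card(S) = 800000 / 8 = 100000

100000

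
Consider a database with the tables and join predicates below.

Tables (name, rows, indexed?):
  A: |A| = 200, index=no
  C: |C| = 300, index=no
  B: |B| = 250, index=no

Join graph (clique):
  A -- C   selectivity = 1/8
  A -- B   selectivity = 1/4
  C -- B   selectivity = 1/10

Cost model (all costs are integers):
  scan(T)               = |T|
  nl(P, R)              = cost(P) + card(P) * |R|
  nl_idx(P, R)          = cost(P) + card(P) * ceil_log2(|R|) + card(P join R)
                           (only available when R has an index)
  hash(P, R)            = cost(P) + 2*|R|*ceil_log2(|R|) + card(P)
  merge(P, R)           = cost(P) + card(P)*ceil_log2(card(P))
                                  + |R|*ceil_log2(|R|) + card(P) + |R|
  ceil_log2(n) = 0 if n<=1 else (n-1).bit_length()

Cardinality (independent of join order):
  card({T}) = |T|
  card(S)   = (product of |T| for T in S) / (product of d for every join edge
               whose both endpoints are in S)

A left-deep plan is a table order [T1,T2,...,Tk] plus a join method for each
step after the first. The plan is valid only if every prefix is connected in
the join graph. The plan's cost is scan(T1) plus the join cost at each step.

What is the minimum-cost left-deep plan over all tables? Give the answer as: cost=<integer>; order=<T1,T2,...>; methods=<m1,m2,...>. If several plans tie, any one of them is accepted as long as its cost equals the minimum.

cost=15300; order=C,A,B; methods=hash,hash

Selinger DP (subsets sized 1..n):
  {A}: scan cost=200, card=200
  {C}: scan cost=300, card=300
  {B}: scan cost=250, card=250
  {AC}: card=7500; try (A,hash)→3800, (C,merge)→5000, (A,merge)→5100, (C,hash)→5800, (C,nl)→60200, (A,nl)→60300; best=3800 via (A,hash)
  {AB}: card=12500; try (A,hash)→3700, (B,merge)→4250, (A,merge)→4300, (B,hash)→4400, (B,nl)→50200, (A,nl)→50250; best=3700 via (A,hash)
  {BC}: card=7500; try (B,hash)→4600, (C,merge)→5500, (B,merge)→5550, (C,hash)→5900, (C,nl)→75250, (B,nl)→75300; best=4600 via (B,hash)
  {ABC}: card=46875; try (B,hash)→15300, (A,hash)→15300, (C,hash)→21600, (B,merge)→111050, (A,merge)→111400, (C,merge)→194200 …(+3); best=15300 via (B,hash)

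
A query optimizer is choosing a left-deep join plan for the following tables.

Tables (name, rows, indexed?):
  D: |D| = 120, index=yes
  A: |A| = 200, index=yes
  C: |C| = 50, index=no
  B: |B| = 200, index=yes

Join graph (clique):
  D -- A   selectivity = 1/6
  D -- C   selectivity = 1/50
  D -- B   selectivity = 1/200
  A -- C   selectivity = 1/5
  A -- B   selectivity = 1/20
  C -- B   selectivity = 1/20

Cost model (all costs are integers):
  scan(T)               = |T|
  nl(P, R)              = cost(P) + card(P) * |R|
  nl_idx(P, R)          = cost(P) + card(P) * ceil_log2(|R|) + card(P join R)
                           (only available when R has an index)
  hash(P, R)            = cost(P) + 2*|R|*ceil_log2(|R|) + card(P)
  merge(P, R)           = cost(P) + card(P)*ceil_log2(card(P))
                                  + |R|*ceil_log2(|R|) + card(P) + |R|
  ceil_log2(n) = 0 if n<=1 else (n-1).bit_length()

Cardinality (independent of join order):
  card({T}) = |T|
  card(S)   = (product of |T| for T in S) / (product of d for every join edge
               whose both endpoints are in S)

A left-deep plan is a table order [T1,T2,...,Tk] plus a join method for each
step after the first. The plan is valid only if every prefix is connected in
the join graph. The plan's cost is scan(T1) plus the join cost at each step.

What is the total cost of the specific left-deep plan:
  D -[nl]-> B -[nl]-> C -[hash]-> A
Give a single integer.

33326

step 1: scan D: cost=120, card=120
step 2: join B via nl
    card(P join B) = 120*200/(200) = 120
    cost = 120 + 120*200 = 24120
step 3: join C via nl
    card(P join C) = 120*50/(50*20) = 6
    cost = 24120 + 120*50 = 30120
step 4: join A via hash
    card(P join A) = 6*200/(6*5*20) = 2
    cost = 30120 + 2*200*8 + 6 = 33326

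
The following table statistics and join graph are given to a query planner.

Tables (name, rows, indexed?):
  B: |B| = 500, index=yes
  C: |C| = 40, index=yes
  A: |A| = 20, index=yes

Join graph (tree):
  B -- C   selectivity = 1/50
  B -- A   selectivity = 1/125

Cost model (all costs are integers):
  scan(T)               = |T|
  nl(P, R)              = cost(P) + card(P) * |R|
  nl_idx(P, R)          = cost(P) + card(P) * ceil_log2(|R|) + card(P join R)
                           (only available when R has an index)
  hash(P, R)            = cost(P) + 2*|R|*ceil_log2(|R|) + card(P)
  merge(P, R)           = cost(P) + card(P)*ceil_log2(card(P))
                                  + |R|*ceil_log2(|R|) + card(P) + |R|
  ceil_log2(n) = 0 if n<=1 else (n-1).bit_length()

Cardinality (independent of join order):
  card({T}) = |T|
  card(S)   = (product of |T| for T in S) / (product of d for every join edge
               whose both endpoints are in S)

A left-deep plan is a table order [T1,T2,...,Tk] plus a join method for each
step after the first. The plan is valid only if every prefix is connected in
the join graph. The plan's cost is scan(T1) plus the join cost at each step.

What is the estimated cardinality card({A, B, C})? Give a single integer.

64

Tables in S: A(20), B(500), C(40)
Edges inside S: B-C(d=50), B-A(d=125)
numerator = 20 * 500 * 40 = 400000
denominator = 50 * 125 = 6250
card(S) = 400000 / 6250 = 64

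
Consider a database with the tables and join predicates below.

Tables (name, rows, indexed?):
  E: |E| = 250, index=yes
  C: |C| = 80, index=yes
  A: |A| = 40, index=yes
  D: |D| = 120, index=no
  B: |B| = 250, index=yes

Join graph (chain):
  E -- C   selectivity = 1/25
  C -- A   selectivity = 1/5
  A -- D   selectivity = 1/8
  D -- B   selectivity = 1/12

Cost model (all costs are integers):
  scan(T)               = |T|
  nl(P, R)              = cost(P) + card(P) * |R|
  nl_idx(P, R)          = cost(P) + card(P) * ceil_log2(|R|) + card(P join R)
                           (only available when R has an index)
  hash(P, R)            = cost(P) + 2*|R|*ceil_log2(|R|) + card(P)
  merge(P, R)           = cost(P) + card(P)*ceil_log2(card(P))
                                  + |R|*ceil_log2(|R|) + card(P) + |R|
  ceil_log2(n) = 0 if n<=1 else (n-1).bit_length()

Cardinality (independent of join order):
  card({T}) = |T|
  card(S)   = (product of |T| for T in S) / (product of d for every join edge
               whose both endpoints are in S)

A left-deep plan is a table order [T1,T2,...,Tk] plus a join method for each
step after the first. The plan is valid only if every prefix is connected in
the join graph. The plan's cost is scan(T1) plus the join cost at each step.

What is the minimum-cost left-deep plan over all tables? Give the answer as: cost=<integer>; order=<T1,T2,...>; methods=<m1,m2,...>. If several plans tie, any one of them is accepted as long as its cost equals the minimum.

Selinger DP (subsets sized 1..n):
  {E}: scan cost=250, card=250
  {C}: scan cost=80, card=80
  {A}: scan cost=40, card=40
  {D}: scan cost=120, card=120
  {B}: scan cost=250, card=250
  {CE}: card=800; try (E,nl_idx)→1520, (C,hash)→1620, (C,nl_idx)→2800, (E,merge)→2970, (C,merge)→3140, (E,hash)→4160 …(+2); best=1520 via (E,nl_idx)
  {AC}: card=640; try (A,hash)→640, (C,merge)→960, (C,nl_idx)→960, (A,merge)→1000, (C,hash)→1200, (A,nl_idx)→1200 …(+2); best=640 via (A,hash)
  {AD}: card=600; try (A,hash)→720, (D,merge)→1280, (A,merge)→1360, (A,nl_idx)→1440, (D,hash)→1760, (D,nl)→4840 …(+1); best=720 via (A,hash)
  {BD}: card=2500; try (D,hash)→2180, (B,merge)→3330, (D,merge)→3460, (B,nl_idx)→3580, (B,hash)→4240, (B,nl)→30120 …(+1); best=2180 via (D,hash)
  {ACE}: card=6400; try (A,hash)→2800, (E,hash)→5280, (E,merge)→9930, (A,merge)→10600, (E,nl_idx)→12160, (A,nl_idx)→12720 …(+2); best=2800 via (A,hash)
  {ACD}: card=9600; try (C,hash)→2440, (D,hash)→2960, (C,merge)→7960, (D,merge)→8640, (C,nl_idx)→14520, (C,nl)→48720 …(+1); best=2440 via (C,hash)
  {ABD}: card=12500; try (A,hash)→5160, (B,hash)→5320, (B,merge)→9570, (B,nl_idx)→18020, (A,nl_idx)→29680, (A,merge)→34960 …(+2); best=5160 via (A,hash)
  {ACDE}: card=96000; try (D,hash)→10880, (E,hash)→16040, (D,merge)→93360, (E,merge)→148690, (E,nl_idx)→175240, (D,nl)→770800 …(+1); best=10880 via (D,hash)
  {ABCD}: card=200000; try (B,hash)→16040, (C,hash)→18780, (B,merge)→148690, (C,merge)→193300, (B,nl_idx)→279240, (C,nl_idx)→292660 …(+2); best=16040 via (B,hash)
  {ABCDE}: card=2000000; try (B,hash)→110880, (E,hash)→220040, (B,merge)→1741130, (B,nl_idx)→2778880, (E,nl_idx)→3616040, (E,merge)→3818290 …(+2); best=110880 via (B,hash)

cost=110880; order=C,E,A,D,B; methods=nl_idx,hash,hash,hash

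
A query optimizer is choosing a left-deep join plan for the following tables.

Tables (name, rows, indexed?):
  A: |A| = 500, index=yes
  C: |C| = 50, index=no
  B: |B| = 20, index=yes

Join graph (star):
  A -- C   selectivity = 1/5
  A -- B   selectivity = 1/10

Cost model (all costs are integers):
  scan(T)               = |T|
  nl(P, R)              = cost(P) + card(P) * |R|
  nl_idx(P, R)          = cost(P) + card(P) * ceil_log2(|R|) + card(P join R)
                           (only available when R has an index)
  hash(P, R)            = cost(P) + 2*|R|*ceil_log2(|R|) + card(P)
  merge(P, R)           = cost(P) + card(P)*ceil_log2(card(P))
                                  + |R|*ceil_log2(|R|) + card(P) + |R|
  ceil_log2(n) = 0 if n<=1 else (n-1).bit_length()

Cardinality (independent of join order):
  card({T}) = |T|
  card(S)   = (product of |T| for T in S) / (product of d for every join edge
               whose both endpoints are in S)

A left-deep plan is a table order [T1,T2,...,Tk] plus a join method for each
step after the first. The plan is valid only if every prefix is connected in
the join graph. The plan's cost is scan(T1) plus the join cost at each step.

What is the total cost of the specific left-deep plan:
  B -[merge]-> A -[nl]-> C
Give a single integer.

step 1: scan B: cost=20, card=20
step 2: join A via merge
    card(P join A) = 20*500/(10) = 1000
    cost = 20 + 20*5 + 500*9 + 20 + 500 = 5140
step 3: join C via nl
    card(P join C) = 1000*50/(5) = 10000
    cost = 5140 + 1000*50 = 55140

55140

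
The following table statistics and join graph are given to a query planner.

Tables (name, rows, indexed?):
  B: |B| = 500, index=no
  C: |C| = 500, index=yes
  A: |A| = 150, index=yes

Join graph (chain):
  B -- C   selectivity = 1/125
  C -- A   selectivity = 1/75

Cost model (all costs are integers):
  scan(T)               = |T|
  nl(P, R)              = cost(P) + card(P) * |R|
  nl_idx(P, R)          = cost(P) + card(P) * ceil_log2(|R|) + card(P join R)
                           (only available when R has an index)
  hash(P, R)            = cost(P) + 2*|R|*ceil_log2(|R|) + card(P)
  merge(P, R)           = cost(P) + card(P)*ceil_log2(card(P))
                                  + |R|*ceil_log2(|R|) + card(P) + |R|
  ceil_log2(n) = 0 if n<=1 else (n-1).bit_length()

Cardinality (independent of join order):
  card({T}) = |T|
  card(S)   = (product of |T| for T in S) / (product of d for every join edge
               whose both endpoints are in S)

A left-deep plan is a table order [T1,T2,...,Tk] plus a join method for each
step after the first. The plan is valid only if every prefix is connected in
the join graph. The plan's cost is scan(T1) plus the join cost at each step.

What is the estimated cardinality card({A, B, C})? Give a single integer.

4000

Tables in S: A(150), B(500), C(500)
Edges inside S: B-C(d=125), C-A(d=75)
numerator = 150 * 500 * 500 = 37500000
denominator = 125 * 75 = 9375
card(S) = 37500000 / 9375 = 4000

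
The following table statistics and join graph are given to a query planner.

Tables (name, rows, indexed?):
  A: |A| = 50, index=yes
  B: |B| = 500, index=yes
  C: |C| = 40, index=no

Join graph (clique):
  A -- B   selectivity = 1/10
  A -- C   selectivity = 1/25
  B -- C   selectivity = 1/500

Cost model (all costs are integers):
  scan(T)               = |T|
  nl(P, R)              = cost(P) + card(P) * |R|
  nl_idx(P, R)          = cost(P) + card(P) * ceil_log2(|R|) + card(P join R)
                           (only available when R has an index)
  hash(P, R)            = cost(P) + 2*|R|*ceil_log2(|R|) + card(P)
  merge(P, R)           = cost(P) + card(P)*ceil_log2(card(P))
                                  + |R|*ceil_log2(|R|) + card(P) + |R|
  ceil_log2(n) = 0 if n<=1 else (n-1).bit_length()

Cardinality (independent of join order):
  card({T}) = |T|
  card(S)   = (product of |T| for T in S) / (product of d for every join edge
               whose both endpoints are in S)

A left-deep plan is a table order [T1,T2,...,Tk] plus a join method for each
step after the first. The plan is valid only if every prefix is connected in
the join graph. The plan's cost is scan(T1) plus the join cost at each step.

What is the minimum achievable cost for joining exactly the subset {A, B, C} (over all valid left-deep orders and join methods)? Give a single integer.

688

Selinger DP over subsets of {A,B,C}:
  {A}: scan cost=50, card=50
  {B}: scan cost=500, card=500
  {C}: scan cost=40, card=40
  {AB}: card=2500; try (A,hash)→1600, (B,nl_idx)→3000, (B,merge)→5400, (A,merge)→5850, (A,nl_idx)→6000, (B,hash)→9100 …(+2); best=1600 via (A,hash)
  {AC}: card=80; try (A,nl_idx)→360, (C,hash)→580, (A,merge)→670, (C,merge)→680, (A,hash)→680, (A,nl)→2040 …(+1); best=360 via (A,nl_idx)
  {BC}: card=40; try (B,nl_idx)→440, (C,hash)→1480, (B,merge)→5320, (C,merge)→5780, (B,hash)→9080, (B,nl)→20040 …(+1); best=440 via (B,nl_idx)
  {ABC}: card=8; try (A,nl_idx)→688, (A,merge)→1070, (A,hash)→1080, (B,nl_idx)→1088, (A,nl)→2440, (C,hash)→4580 …(+5); best=688 via (A,nl_idx)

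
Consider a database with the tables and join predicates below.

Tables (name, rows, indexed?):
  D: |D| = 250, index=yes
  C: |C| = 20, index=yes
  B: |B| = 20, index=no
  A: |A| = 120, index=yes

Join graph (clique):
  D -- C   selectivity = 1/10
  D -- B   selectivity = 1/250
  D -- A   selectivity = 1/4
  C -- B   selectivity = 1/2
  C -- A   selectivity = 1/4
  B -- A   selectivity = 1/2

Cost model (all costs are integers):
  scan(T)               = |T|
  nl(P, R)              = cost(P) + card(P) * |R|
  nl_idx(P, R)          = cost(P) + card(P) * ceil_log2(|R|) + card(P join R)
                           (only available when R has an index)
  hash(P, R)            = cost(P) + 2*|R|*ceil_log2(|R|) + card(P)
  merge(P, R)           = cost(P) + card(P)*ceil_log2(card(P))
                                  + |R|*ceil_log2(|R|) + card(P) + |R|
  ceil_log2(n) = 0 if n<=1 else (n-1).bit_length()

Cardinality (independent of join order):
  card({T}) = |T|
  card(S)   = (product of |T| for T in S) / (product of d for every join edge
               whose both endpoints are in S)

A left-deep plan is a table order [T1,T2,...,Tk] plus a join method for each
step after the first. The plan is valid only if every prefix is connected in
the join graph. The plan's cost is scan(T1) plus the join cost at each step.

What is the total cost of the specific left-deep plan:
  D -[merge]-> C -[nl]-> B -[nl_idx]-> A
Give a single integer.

step 1: scan D: cost=250, card=250
step 2: join C via merge
    card(P join C) = 250*20/(10) = 500
    cost = 250 + 250*8 + 20*5 + 250 + 20 = 2620
step 3: join B via nl
    card(P join B) = 500*20/(250*2) = 20
    cost = 2620 + 500*20 = 12620
step 4: join A via nl_idx
    card(P join A) = 20*120/(4*4*2) = 75
    cost = 12620 + 20*7 + 75 = 12835

12835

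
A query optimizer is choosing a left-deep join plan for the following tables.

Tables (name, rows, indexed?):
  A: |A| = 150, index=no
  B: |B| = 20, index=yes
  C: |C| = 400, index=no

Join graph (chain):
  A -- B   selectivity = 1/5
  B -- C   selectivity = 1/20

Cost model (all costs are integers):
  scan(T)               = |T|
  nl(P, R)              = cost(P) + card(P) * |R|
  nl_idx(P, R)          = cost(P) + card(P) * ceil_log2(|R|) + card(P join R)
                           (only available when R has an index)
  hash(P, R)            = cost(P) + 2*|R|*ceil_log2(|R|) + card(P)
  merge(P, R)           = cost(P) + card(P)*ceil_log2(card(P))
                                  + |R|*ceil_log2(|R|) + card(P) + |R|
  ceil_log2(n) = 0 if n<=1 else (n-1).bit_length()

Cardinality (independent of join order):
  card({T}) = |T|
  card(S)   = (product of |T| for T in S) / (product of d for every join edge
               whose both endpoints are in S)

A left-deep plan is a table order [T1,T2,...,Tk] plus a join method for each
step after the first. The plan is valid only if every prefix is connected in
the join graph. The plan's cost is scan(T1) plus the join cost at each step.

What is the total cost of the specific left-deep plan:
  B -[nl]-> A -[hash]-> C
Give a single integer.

10820

step 1: scan B: cost=20, card=20
step 2: join A via nl
    card(P join A) = 20*150/(5) = 600
    cost = 20 + 20*150 = 3020
step 3: join C via hash
    card(P join C) = 600*400/(20) = 12000
    cost = 3020 + 2*400*9 + 600 = 10820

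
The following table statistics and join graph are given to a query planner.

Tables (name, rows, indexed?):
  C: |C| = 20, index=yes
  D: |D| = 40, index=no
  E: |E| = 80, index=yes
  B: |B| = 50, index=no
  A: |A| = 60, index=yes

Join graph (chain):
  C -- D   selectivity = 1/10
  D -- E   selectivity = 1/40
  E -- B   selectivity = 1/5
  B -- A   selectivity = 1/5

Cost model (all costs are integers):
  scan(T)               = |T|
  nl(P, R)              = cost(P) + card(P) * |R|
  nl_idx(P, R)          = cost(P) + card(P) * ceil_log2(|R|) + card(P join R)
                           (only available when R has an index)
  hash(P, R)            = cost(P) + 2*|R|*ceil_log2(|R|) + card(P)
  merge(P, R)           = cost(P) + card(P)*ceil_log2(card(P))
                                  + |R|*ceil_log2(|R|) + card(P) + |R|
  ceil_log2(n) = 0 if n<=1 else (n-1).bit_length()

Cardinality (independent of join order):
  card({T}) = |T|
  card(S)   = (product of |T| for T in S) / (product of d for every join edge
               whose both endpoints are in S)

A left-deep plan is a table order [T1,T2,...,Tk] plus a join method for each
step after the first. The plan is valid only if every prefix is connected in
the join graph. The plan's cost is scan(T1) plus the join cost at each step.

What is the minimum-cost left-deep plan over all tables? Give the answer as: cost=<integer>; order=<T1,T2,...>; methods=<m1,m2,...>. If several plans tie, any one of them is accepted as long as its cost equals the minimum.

Selinger DP (subsets sized 1..n):
  {C}: scan cost=20, card=20
  {D}: scan cost=40, card=40
  {E}: scan cost=80, card=80
  {B}: scan cost=50, card=50
  {A}: scan cost=60, card=60
  {CD}: card=80; try (C,hash)→280, (C,nl_idx)→320, (D,merge)→420, (C,merge)→440, (D,hash)→520, (D,nl)→820 …(+1); best=280 via (C,hash)
  {DE}: card=80; try (E,nl_idx)→400, (D,hash)→640, (E,merge)→960, (D,merge)→1000, (E,hash)→1200, (E,nl)→3240 …(+1); best=400 via (E,nl_idx)
  {BE}: card=800; try (B,hash)→760, (E,merge)→1040, (B,merge)→1070, (E,nl_idx)→1200, (E,hash)→1220, (E,nl)→4050 …(+1); best=760 via (B,hash)
  {AB}: card=600; try (B,hash)→720, (A,hash)→820, (A,merge)→820, (B,merge)→830, (A,nl_idx)→950, (A,nl)→3050 …(+1); best=720 via (B,hash)
  {CDE}: card=160; try (C,hash)→680, (C,nl_idx)→960, (E,nl_idx)→1000, (C,merge)→1160, (E,hash)→1480, (E,merge)→1560 …(+2); best=680 via (C,hash)
  {BDE}: card=800; try (B,hash)→1080, (B,merge)→1390, (D,hash)→2040, (B,nl)→4400, (D,merge)→9840, (D,nl)→32760; best=1080 via (B,hash)
  {ABE}: card=9600; try (A,hash)→2280, (E,hash)→2440, (E,merge)→7960, (A,merge)→9980, (E,nl_idx)→14520, (A,nl_idx)→15160 …(+2); best=2280 via (A,hash)
  {BCDE}: card=1600; try (B,hash)→1440, (C,hash)→2080, (B,merge)→2470, (C,nl_idx)→6680, (B,nl)→8680, (C,merge)→10000 …(+1); best=1440 via (B,hash)
  {ABDE}: card=9600; try (A,hash)→2600, (A,merge)→10300, (D,hash)→12360, (A,nl_idx)→15480, (A,nl)→49080, (D,merge)→146560 …(+1); best=2600 via (A,hash)
  {ABCDE}: card=19200; try (A,hash)→3760, (C,hash)→12400, (A,merge)→21060, (A,nl_idx)→30240, (C,nl_idx)→69800, (A,nl)→97440 …(+2); best=3760 via (A,hash)

cost=3760; order=D,E,C,B,A; methods=nl_idx,hash,hash,hash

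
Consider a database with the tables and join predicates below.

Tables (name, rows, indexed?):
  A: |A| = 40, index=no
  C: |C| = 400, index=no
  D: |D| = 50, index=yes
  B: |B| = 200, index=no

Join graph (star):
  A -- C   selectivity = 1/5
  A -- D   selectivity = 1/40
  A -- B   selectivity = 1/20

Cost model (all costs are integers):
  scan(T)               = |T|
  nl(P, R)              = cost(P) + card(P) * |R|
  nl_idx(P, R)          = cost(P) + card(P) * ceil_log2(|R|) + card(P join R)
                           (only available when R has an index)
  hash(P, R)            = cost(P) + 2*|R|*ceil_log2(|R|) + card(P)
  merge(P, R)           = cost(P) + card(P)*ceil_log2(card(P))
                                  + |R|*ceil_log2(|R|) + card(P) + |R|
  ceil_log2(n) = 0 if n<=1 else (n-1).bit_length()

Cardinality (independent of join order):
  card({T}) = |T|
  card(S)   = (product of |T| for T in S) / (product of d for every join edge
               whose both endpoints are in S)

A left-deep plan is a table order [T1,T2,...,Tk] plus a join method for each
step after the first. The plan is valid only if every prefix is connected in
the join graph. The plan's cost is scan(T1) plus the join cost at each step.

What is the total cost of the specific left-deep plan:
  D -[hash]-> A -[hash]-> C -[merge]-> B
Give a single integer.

step 1: scan D: cost=50, card=50
step 2: join A via hash
    card(P join A) = 50*40/(40) = 50
    cost = 50 + 2*40*6 + 50 = 580
step 3: join C via hash
    card(P join C) = 50*400/(5) = 4000
    cost = 580 + 2*400*9 + 50 = 7830
step 4: join B via merge
    card(P join B) = 4000*200/(20) = 40000
    cost = 7830 + 4000*12 + 200*8 + 4000 + 200 = 61630

61630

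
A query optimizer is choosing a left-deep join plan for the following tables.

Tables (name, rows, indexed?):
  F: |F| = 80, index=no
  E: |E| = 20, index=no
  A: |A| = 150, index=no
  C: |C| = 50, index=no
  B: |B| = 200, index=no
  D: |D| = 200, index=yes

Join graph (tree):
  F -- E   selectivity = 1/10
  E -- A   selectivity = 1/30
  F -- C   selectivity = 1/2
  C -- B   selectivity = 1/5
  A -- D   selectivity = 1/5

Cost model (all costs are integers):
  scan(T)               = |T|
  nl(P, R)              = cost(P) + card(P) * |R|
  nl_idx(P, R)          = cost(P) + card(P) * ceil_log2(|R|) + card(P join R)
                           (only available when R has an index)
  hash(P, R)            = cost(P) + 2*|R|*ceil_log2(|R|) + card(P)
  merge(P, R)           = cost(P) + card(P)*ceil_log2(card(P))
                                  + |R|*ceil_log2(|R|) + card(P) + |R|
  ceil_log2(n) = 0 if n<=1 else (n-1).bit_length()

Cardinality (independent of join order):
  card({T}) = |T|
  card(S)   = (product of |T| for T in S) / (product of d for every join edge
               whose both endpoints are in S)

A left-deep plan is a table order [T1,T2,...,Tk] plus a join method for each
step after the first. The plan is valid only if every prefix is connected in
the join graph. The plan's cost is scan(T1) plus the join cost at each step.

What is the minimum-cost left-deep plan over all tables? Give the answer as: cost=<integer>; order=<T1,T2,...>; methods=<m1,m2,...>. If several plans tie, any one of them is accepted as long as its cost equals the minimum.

cost=829520; order=A,E,F,C,B,D; methods=hash,hash,hash,hash,hash

Selinger DP (subsets sized 1..n):
  {F}: scan cost=80, card=80
  {E}: scan cost=20, card=20
  {A}: scan cost=150, card=150
  {C}: scan cost=50, card=50
  {B}: scan cost=200, card=200
  {D}: scan cost=200, card=200
  {EF}: card=160; try (E,hash)→360, (F,merge)→780, (E,merge)→840, (F,hash)→1160, (F,nl)→1620, (E,nl)→1680; best=360 via (E,hash)
  {CF}: card=2000; try (C,hash)→760, (F,merge)→1040, (C,merge)→1070, (F,hash)→1220, (F,nl)→4050, (C,nl)→4080; best=760 via (C,hash)
  {AE}: card=100; try (E,hash)→500, (A,merge)→1490, (E,merge)→1620, (A,hash)→2440, (A,nl)→3020, (E,nl)→3150; best=500 via (E,hash)
  {AD}: card=6000; try (A,hash)→2800, (D,merge)→3300, (A,merge)→3350, (D,hash)→3500, (D,nl_idx)→7350, (D,nl)→30150 …(+1); best=2800 via (A,hash)
  {BC}: card=2000; try (C,hash)→1000, (B,merge)→2200, (C,merge)→2350, (B,hash)→3300, (B,nl)→10050, (C,nl)→10200; best=1000 via (C,hash)
  {AEF}: card=800; try (F,hash)→1720, (F,merge)→1940, (A,hash)→2920, (A,merge)→3150, (F,nl)→8500, (A,nl)→24360; best=1720 via (F,hash)
  {CEF}: card=4000; try (C,hash)→1120, (C,merge)→2150, (E,hash)→2960, (C,nl)→8360, (E,merge)→24880, (E,nl)→40760; best=1120 via (C,hash)
  {BCF}: card=80000; try (F,hash)→4120, (B,hash)→5960, (F,merge)→25640, (B,merge)→26560, (F,nl)→161000, (B,nl)→400760; best=4120 via (F,hash)
  {ADE}: card=4000; try (D,merge)→3100, (D,hash)→3800, (D,nl_idx)→5300, (E,hash)→9000, (D,nl)→20500, (E,merge)→86920 …(+1); best=3100 via (D,merge)
  {ACEF}: card=20000; try (C,hash)→3120, (A,hash)→7520, (C,merge)→10870, (C,nl)→41720, (A,merge)→54470, (A,nl)→601120; best=3120 via (C,hash)
  {ADEF}: card=32000; try (D,hash)→5720, (F,hash)→8220, (D,merge)→12320, (D,nl_idx)→40120, (F,merge)→55740, (D,nl)→161720 …(+1); best=5720 via (D,hash)
  {BCEF}: card=160000; try (B,hash)→8320, (B,merge)→54920, (E,hash)→84320, (B,nl)→801120, (E,merge)→1444240, (E,nl)→1604120; best=8320 via (B,hash)
  {ABCEF}: card=800000; try (B,hash)→26320, (A,hash)→170720, (B,merge)→324920, (A,merge)→3049670, (B,nl)→4003120, (A,nl)→24008320; best=26320 via (B,hash)
  {ACDEF}: card=800000; try (D,hash)→26320, (C,hash)→38320, (D,merge)→324920, (C,merge)→518070, (D,nl_idx)→963120, (C,nl)→1605720 …(+1); best=26320 via (D,hash)
  {ABCDEF}: card=32000000; try (D,hash)→829520, (B,hash)→829520, (D,merge)→16828120, (B,merge)→16828120, (D,nl_idx)→38426320, (D,nl)→160026320 …(+1); best=829520 via (D,hash)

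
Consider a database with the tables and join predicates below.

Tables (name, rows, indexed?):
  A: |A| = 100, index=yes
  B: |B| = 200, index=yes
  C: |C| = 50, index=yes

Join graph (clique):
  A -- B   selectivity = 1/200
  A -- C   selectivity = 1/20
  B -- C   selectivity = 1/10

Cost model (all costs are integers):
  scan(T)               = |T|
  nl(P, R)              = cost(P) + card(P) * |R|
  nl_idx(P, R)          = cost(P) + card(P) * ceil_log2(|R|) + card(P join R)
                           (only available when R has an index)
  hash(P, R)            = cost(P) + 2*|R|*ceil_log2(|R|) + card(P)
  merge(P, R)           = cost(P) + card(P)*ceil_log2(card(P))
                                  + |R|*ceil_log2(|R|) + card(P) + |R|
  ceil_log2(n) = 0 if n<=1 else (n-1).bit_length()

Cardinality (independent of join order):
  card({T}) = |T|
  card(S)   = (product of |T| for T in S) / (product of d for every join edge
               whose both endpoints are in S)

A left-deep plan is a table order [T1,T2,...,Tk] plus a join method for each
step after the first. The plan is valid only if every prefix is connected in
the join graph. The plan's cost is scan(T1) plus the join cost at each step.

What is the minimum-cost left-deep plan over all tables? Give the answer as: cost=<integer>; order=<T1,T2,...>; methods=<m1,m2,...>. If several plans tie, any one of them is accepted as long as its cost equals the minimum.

Selinger DP (subsets sized 1..n):
  {A}: scan cost=100, card=100
  {B}: scan cost=200, card=200
  {C}: scan cost=50, card=50
  {AB}: card=100; try (B,nl_idx)→1000, (A,nl_idx)→1700, (A,hash)→1800, (B,merge)→2700, (A,merge)→2800, (B,hash)→3400 …(+2); best=1000 via (B,nl_idx)
  {AC}: card=250; try (A,nl_idx)→650, (C,hash)→800, (C,nl_idx)→950, (A,merge)→1200, (C,merge)→1250, (A,hash)→1500 …(+2); best=650 via (A,nl_idx)
  {BC}: card=1000; try (C,hash)→1000, (B,nl_idx)→1450, (B,merge)→2200, (C,merge)→2350, (C,nl_idx)→2400, (B,hash)→3300 …(+2); best=1000 via (C,hash)
  {ABC}: card=25; try (C,nl_idx)→1625, (C,hash)→1700, (C,merge)→2150, (B,nl_idx)→2675, (A,hash)→3400, (B,hash)→4100 …(+6); best=1625 via (C,nl_idx)

cost=1625; order=A,B,C; methods=nl_idx,nl_idx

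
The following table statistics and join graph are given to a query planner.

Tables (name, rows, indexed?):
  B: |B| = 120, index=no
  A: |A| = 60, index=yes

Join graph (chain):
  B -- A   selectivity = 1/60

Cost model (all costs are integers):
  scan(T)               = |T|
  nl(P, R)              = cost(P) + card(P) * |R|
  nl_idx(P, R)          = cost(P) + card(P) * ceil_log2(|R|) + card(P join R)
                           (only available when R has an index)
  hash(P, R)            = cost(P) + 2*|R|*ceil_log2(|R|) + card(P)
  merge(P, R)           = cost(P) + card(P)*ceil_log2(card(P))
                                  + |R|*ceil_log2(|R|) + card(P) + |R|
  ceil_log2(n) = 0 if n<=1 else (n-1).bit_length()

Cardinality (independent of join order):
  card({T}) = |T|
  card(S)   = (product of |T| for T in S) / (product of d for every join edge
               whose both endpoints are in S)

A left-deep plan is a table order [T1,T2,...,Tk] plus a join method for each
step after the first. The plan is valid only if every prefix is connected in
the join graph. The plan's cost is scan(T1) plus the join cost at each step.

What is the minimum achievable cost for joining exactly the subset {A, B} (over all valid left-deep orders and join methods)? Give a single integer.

960

Selinger DP over subsets of {A,B}:
  {B}: scan cost=120, card=120
  {A}: scan cost=60, card=60
  {AB}: card=120; try (A,hash)→960, (A,nl_idx)→960, (B,merge)→1440, (A,merge)→1500, (B,hash)→1800, (B,nl)→7260 …(+1); best=960 via (A,hash)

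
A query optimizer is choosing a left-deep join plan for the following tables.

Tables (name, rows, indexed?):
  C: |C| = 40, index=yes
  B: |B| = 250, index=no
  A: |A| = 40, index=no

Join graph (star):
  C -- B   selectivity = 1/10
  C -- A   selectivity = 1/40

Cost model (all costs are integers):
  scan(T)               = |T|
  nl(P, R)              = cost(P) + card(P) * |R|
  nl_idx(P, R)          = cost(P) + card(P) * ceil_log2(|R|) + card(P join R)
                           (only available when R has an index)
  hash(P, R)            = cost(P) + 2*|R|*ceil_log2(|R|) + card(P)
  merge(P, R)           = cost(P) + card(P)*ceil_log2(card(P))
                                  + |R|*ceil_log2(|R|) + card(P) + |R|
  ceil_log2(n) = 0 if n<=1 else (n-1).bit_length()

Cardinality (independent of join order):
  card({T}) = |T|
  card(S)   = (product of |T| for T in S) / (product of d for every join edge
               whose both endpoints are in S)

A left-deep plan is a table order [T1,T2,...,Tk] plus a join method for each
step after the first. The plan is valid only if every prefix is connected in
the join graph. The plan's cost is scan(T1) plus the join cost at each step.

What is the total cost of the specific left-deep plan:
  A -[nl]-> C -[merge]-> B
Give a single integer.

4170

step 1: scan A: cost=40, card=40
step 2: join C via nl
    card(P join C) = 40*40/(40) = 40
    cost = 40 + 40*40 = 1640
step 3: join B via merge
    card(P join B) = 40*250/(10) = 1000
    cost = 1640 + 40*6 + 250*8 + 40 + 250 = 4170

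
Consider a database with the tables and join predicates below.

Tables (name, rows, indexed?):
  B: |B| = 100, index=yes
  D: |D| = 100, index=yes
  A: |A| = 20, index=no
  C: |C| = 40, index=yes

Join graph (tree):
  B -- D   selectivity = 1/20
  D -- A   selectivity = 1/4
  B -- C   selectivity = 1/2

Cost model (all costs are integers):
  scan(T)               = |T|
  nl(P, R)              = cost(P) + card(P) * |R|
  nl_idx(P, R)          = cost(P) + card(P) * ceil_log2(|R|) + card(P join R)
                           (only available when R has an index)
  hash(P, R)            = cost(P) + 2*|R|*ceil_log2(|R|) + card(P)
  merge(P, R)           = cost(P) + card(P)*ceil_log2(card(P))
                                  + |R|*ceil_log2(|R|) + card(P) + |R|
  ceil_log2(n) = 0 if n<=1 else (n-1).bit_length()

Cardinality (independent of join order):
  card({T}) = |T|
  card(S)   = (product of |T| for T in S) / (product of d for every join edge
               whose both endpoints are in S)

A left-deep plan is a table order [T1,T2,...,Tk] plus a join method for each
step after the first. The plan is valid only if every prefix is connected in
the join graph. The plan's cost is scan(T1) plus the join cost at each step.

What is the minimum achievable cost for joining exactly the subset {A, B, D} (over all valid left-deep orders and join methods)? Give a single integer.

2000

Selinger DP over subsets of {A,B,D}:
  {B}: scan cost=100, card=100
  {D}: scan cost=100, card=100
  {A}: scan cost=20, card=20
  {BD}: card=500; try (D,nl_idx)→1300, (B,nl_idx)→1300, (D,hash)→1600, (B,hash)→1600, (D,merge)→1700, (B,merge)→1700 …(+2); best=1300 via (D,nl_idx)
  {AD}: card=500; try (A,hash)→400, (D,nl_idx)→660, (D,merge)→940, (A,merge)→1020, (D,hash)→1440, (D,nl)→2020 …(+1); best=400 via (A,hash)
  {ABD}: card=2500; try (A,hash)→2000, (B,hash)→2300, (B,merge)→6200, (B,nl_idx)→6400, (A,merge)→6420, (A,nl)→11300 …(+1); best=2000 via (A,hash)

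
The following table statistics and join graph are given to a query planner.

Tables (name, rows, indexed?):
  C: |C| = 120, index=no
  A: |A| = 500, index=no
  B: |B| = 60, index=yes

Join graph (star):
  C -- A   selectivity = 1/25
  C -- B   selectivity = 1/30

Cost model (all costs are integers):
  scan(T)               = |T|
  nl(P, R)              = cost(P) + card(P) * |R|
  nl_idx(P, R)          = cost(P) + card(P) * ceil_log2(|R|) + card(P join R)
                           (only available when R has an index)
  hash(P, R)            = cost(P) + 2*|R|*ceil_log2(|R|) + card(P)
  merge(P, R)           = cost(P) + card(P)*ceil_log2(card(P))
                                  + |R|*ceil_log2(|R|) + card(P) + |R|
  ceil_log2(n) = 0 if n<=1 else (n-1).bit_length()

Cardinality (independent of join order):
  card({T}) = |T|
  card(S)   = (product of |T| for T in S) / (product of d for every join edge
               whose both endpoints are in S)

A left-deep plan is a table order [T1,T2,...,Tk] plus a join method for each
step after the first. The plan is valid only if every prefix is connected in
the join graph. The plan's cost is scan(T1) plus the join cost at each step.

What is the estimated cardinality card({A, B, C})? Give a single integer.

4800

Tables in S: A(500), B(60), C(120)
Edges inside S: C-A(d=25), C-B(d=30)
numerator = 500 * 60 * 120 = 3600000
denominator = 25 * 30 = 750
card(S) = 3600000 / 750 = 4800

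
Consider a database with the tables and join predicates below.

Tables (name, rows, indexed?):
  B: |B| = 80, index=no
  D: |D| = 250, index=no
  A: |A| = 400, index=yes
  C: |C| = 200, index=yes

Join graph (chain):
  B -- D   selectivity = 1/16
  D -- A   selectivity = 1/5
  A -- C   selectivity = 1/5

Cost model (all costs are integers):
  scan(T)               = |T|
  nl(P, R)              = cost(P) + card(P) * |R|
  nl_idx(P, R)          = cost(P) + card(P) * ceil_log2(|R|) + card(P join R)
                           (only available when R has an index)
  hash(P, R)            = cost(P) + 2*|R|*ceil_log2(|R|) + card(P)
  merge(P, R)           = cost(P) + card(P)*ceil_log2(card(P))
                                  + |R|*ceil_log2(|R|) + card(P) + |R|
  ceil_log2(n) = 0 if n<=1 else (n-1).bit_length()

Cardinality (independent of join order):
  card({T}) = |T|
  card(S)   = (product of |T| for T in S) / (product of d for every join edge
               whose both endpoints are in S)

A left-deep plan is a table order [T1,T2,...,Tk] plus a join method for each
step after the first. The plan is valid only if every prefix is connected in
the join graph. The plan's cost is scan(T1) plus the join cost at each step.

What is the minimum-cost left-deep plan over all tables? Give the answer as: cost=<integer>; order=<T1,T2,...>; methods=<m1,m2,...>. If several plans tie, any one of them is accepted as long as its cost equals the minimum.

cost=113270; order=D,B,A,C; methods=hash,hash,hash

Selinger DP (subsets sized 1..n):
  {B}: scan cost=80, card=80
  {D}: scan cost=250, card=250
  {A}: scan cost=400, card=400
  {C}: scan cost=200, card=200
  {BD}: card=1250; try (B,hash)→1620, (D,merge)→2970, (B,merge)→3140, (D,hash)→4160, (D,nl)→20080, (B,nl)→20250; best=1620 via (B,hash)
  {AD}: card=20000; try (D,hash)→4800, (A,merge)→6500, (D,merge)→6650, (A,hash)→7700, (A,nl_idx)→22500, (A,nl)→100250 …(+1); best=4800 via (D,hash)
  {AC}: card=16000; try (C,hash)→4000, (A,merge)→6000, (C,merge)→6200, (A,hash)→7600, (A,nl_idx)→18000, (C,nl_idx)→19600 …(+2); best=4000 via (C,hash)
  {ABD}: card=100000; try (A,hash)→10070, (A,merge)→20620, (B,hash)→25920, (A,nl_idx)→112870, (B,merge)→325440, (A,nl)→501620 …(+1); best=10070 via (A,hash)
  {ACD}: card=800000; try (D,hash)→24000, (C,hash)→28000, (D,merge)→246250, (C,merge)→326600, (C,nl_idx)→964800, (D,nl)→4004000 …(+1); best=24000 via (D,hash)
  {ABCD}: card=4000000; try (C,hash)→113270, (B,hash)→825120, (C,merge)→1811870, (C,nl_idx)→4810070, (B,merge)→16824640, (C,nl)→20010070 …(+1); best=113270 via (C,hash)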